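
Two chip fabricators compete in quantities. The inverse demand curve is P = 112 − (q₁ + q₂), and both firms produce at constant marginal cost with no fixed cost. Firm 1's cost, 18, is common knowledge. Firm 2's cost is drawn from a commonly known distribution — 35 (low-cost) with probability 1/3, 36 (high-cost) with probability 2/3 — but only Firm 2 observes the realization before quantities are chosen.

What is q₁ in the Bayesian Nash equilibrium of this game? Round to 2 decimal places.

Type-c best response for Firm 2: q₂(c) = (112 − c)/2 − q₁/2.
Firm 1 maximizes expected profit; its first-order condition is 112 − 2q₁ − E[q₂] − 18 = 0.
Substituting E[q₂] and solving: E[c₂] = 35.6667, so q₁ = (112 − 2·18 + 35.6667)/3 = 37.2222.

37.22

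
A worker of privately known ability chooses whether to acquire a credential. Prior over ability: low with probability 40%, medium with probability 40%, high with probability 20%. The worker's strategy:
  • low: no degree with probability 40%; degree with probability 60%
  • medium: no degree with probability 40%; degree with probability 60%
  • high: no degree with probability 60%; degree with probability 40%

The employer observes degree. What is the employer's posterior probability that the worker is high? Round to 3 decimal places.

Apply Bayes' rule using the sender's strategy as the likelihood.
P(degree) = 0.4·0.6 + 0.4·0.6 + 0.2·0.4 = 0.56
P(high | degree) = (0.2·0.4) / 0.56 = 0.08 / 0.56 = 0.142857

0.143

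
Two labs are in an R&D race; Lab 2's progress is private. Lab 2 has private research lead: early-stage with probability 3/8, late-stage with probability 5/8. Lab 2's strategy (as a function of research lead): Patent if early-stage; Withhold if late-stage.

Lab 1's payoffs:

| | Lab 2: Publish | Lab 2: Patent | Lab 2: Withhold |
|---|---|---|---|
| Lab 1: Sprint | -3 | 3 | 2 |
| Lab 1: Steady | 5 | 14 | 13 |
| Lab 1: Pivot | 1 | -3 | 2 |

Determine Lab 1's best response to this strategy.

Steady

E[Sprint] = 3/8·(3) + 5/8·(2) = 19/8
E[Steady] = 3/8·(14) + 5/8·(13) = 107/8
E[Pivot] = 3/8·(-3) + 5/8·(2) = 1/8
Best response: Steady (107/8 is the largest).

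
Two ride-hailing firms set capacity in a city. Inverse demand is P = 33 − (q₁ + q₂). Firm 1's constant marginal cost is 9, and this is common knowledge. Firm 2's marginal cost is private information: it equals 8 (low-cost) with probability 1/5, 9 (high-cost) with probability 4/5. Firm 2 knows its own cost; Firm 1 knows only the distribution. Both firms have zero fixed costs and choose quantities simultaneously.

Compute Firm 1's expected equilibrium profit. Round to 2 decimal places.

Type-c best response for Firm 2: q₂(c) = (33 − c)/2 − q₁/2.
Firm 1 maximizes expected profit; its first-order condition is 33 − 2q₁ − E[q₂] − 9 = 0.
Substituting E[q₂] and solving: E[c₂] = 8.8, so q₁ = (33 − 2·9 + 8.8)/3 = 7.93333.
E[P] = 33 − (q₁ + E[q₂]) = 16.9333; Firm 1's expected profit = (E[P] − 9)·q₁ = (16.9333 − 9)·7.93333 = 62.9378.

62.94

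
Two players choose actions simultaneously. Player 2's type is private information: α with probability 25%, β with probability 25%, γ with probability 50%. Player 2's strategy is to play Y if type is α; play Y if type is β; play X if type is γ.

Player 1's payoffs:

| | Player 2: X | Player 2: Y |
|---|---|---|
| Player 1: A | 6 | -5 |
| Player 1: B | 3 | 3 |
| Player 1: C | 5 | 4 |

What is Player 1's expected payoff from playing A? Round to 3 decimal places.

0.500

Take the expectation over Player 2's type, weighting each type's action by its prior probability.
E[A] = 0.25·(-5) + 0.25·(-5) + 0.5·6 = (-1.25) + (-1.25) + 3 = 0.5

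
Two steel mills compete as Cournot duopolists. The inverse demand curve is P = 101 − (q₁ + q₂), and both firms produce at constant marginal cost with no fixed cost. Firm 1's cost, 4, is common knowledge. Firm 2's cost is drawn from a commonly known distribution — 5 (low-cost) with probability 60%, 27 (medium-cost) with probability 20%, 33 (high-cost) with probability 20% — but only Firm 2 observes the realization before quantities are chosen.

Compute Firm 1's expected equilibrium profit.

1296

Each type of Firm 2 best-responds to q₁; Firm 1 best-responds to the expected q₂ over Firm 2's types.
Firm 2 with cost c maximizes (101 − (q₁+q₂) − c)·q₂, giving q₂(c) = (101 − c − q₁)/2.
E[c₂] = 0.6·5 + 0.2·27 + 0.2·33 = 15
Firm 1's FOC against E[q₂] yields q₁ = (101 − 2·4 + E[c₂])/3 = (101 − 8 + 15)/3 = 36.
E[P] = 101 − (q₁ + E[q₂]) = 40; Firm 1's expected profit = (E[P] − 4)·q₁ = (40 − 4)·36 = 1296.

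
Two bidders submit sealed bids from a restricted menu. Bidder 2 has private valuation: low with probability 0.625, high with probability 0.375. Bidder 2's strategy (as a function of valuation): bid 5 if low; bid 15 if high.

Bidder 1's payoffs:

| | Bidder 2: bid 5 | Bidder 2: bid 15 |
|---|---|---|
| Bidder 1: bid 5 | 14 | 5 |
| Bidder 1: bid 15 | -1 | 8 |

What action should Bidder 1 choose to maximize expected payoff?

bid 5

Compute Bidder 1's expected payoff for each action, taking the expectation over Bidder 2's type.
E[bid 5] = 0.625·(14) + 0.375·(5) = 10.625
E[bid 15] = 0.625·(-1) + 0.375·(8) = 2.375
Best response: bid 5 (10.625 is the largest).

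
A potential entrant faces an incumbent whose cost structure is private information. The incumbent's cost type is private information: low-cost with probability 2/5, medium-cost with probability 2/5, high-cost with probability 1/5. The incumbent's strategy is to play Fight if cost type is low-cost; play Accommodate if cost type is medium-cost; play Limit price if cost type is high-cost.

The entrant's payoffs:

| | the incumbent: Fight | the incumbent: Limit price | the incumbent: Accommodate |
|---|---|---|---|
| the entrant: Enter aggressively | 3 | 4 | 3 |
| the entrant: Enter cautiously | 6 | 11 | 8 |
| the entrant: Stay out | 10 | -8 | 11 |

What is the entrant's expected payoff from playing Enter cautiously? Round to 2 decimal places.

7.80

E[Enter cautiously] = 2/5·6 + 2/5·8 + 1/5·11 = 12/5 + 16/5 + 11/5 = 39/5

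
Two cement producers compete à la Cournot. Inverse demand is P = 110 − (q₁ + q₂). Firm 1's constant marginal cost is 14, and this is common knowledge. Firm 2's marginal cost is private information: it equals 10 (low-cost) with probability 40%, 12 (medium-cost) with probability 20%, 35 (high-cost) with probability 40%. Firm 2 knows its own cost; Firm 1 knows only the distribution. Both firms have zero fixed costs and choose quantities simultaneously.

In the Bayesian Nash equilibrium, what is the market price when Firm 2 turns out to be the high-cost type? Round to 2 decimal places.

Firm 2 with cost c maximizes (110 − (q₁+q₂) − c)·q₂, giving q₂(c) = (110 − c − q₁)/2.
E[c₂] = 0.4·10 + 0.2·12 + 0.4·35 = 20.4
Firm 1's FOC against E[q₂] yields q₁ = (110 − 2·14 + E[c₂])/3 = (110 − 28 + 20.4)/3 = 34.1333.
q₂(high-cost) = 20.4333, so P = 110 − (34.1333 + 20.4333) = 55.4333.

55.43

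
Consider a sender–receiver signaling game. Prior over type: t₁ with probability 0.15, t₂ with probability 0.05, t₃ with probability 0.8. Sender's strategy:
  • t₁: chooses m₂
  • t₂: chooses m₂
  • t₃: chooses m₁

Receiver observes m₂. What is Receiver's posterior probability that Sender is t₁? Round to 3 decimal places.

0.750

P(m₂) = 0.15·1 + 0.05·1 + 0.8·0 = 0.2
P(t₁ | m₂) = (0.15·1) / 0.2 = 0.15 / 0.2 = 0.75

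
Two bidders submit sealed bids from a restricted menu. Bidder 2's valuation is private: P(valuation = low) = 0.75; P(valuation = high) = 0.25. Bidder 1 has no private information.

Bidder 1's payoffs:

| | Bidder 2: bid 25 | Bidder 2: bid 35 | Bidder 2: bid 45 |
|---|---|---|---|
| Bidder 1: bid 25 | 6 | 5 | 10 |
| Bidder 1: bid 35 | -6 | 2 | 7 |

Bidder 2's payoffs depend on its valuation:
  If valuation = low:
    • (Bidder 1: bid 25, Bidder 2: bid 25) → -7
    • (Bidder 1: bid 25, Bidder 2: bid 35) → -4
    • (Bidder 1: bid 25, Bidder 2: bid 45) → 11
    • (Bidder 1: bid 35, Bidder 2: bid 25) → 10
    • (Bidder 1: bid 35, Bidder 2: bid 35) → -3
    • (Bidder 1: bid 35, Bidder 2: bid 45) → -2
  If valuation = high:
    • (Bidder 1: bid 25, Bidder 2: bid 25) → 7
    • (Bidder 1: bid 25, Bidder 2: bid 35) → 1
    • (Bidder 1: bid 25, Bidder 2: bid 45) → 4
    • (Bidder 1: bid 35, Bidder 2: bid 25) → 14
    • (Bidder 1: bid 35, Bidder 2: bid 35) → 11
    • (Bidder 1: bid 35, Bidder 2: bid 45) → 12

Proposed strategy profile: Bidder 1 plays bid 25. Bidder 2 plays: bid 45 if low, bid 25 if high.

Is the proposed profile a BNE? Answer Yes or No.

A profile is a BNE iff every type of every player is best-responding given beliefs about the other side.
Bidder 1 plays bid 25: E[bid 25] = 0.75·(10) + 0.25·(6) = 9; E[bid 35] = 3.75. Best-responding. ✓
Bidder 2 (valuation low), facing bid 25: bid 25 gives -7, bid 35 gives -4, bid 45 gives 11. Proposed bid 45 is best. ✓
Bidder 2 (valuation high), facing bid 25: bid 25 gives 7, bid 35 gives 1, bid 45 gives 4. Proposed bid 25 is best. ✓

Yes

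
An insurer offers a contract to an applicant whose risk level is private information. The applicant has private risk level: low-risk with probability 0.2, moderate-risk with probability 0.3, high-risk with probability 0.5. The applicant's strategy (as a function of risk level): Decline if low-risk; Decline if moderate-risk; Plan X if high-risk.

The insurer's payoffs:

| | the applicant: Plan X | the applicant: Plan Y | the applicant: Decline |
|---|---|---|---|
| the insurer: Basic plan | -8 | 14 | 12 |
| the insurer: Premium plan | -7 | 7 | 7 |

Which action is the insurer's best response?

Basic plan

E[Basic plan] = 0.2·(12) + 0.3·(12) + 0.5·(-8) = 2
E[Premium plan] = 0.2·(7) + 0.3·(7) + 0.5·(-7) = 0
Best response: Basic plan (2 is the largest).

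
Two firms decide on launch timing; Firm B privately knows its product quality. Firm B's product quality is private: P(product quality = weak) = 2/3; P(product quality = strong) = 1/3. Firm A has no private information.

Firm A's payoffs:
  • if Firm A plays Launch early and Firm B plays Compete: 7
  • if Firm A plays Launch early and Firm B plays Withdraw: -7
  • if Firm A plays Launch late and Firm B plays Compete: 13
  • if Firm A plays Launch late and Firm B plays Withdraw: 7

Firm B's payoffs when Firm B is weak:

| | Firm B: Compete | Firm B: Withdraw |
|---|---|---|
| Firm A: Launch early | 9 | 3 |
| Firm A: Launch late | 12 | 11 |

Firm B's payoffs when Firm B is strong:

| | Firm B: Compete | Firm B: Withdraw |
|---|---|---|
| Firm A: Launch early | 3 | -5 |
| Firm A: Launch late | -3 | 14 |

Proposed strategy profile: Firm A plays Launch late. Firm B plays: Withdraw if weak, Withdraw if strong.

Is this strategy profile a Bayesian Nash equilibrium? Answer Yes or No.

No

Firm A plays Launch late: E[Launch late] = 2/3·(7) + 1/3·(7) = 7; E[Launch early] = -7. Best-responding. ✓
Firm B (product quality weak), facing Launch late: Compete gives 12, Withdraw gives 11. Proposed Withdraw is not best — profitable deviation exists. ✗
Firm B (product quality strong), facing Launch late: Compete gives -3, Withdraw gives 14. Proposed Withdraw is best. ✓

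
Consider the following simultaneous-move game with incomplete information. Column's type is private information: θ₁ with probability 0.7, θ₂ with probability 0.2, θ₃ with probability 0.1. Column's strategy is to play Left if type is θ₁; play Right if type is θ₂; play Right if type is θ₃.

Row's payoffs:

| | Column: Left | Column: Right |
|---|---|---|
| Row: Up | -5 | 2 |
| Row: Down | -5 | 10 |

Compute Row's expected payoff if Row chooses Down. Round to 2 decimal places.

Take the expectation over Column's type, weighting each type's action by its prior probability.
E[Down] = 0.7·(-5) + 0.2·10 + 0.1·10 = (-3.5) + 2 + 1 = -0.5

-0.50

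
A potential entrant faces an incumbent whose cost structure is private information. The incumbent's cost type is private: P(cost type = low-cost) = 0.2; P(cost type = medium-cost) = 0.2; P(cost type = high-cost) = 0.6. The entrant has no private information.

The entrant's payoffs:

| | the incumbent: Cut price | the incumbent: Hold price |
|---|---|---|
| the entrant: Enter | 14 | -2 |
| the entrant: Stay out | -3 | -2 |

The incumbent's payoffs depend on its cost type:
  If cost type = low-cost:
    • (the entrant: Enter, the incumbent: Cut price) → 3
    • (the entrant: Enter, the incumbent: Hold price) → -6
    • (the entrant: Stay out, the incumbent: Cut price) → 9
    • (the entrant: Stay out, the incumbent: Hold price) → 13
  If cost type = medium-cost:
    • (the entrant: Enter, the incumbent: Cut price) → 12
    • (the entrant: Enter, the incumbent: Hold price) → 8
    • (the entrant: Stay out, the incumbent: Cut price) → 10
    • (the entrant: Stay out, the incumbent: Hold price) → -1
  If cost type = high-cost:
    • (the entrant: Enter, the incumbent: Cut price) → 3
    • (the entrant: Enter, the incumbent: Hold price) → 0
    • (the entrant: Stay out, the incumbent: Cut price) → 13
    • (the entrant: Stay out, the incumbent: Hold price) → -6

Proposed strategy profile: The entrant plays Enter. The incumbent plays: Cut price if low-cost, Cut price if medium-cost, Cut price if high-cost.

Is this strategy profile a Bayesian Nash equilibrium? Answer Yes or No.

The entrant plays Enter: E[Enter] = 0.2·(14) + 0.2·(14) + 0.6·(14) = 14; E[Stay out] = -3. Best-responding. ✓
The incumbent (cost type low-cost), facing Enter: Cut price gives 3, Hold price gives -6. Proposed Cut price is best. ✓
The incumbent (cost type medium-cost), facing Enter: Cut price gives 12, Hold price gives 8. Proposed Cut price is best. ✓
The incumbent (cost type high-cost), facing Enter: Cut price gives 3, Hold price gives 0. Proposed Cut price is best. ✓

Yes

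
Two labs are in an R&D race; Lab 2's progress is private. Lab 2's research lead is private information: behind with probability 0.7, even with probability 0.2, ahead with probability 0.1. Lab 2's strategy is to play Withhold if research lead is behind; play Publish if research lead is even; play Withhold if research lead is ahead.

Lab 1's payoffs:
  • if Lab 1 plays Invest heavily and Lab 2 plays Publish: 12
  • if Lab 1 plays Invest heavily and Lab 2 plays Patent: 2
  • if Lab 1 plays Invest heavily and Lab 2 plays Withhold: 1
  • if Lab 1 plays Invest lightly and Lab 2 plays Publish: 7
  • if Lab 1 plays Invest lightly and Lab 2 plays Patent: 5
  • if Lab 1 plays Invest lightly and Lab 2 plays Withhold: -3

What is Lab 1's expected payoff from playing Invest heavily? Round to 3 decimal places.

E[Invest heavily] = 0.7·1 + 0.2·12 + 0.1·1 = 0.7 + 2.4 + 0.1 = 3.2

3.200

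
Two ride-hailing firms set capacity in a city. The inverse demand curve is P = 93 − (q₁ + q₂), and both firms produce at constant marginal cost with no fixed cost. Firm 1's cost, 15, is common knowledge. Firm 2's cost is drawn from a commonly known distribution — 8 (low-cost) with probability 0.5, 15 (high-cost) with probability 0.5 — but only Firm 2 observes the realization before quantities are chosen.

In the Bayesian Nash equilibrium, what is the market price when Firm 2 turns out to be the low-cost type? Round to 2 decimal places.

Firm 2 with cost c maximizes (93 − (q₁+q₂) − c)·q₂, giving q₂(c) = (93 − c − q₁)/2.
E[c₂] = 0.5·8 + 0.5·15 = 11.5
Firm 1's FOC against E[q₂] yields q₁ = (93 − 2·15 + E[c₂])/3 = (93 − 30 + 11.5)/3 = 24.8333.
q₂(low-cost) = 30.0833, so P = 93 − (24.8333 + 30.0833) = 38.0833.

38.08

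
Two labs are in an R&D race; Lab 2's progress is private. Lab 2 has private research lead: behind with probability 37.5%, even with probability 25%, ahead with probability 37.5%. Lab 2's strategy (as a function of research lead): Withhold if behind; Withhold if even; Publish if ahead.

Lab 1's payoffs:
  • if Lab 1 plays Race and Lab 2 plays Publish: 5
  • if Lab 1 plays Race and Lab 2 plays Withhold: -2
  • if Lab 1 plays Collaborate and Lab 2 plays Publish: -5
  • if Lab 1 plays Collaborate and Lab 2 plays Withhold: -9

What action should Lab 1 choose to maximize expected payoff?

Race

E[Race] = 0.375·(-2) + 0.25·(-2) + 0.375·(5) = 0.625
E[Collaborate] = 0.375·(-9) + 0.25·(-9) + 0.375·(-5) = -7.5
Best response: Race (0.625 is the largest).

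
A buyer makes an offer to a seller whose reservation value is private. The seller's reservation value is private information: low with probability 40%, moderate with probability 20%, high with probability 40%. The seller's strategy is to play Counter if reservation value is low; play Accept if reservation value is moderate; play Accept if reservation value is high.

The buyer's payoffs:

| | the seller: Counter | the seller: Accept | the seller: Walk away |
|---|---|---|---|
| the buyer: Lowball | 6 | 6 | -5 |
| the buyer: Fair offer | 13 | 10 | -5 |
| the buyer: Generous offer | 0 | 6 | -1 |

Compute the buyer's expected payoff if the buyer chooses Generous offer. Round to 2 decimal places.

3.60

E[Generous offer] = 0.4·0 + 0.2·6 + 0.4·6 = 0 + 1.2 + 2.4 = 3.6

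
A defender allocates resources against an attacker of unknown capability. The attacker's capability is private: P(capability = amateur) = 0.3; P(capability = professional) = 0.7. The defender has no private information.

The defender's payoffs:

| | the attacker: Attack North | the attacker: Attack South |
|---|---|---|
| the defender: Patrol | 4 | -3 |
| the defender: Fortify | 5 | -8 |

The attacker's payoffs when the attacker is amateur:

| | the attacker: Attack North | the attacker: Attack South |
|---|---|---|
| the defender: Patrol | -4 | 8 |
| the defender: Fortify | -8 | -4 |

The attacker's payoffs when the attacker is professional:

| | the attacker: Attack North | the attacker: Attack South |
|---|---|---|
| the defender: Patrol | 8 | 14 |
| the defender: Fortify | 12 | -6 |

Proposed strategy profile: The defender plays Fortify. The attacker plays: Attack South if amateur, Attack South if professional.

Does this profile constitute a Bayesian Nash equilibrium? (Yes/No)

No

A profile is a BNE iff every type of every player is best-responding given beliefs about the other side.
The defender plays Fortify: E[Fortify] = 0.3·(-8) + 0.7·(-8) = -8; E[Patrol] = -3. Not best-responding. ✗
The attacker (capability amateur), facing Fortify: Attack North gives -8, Attack South gives -4. Proposed Attack South is best. ✓
The attacker (capability professional), facing Fortify: Attack North gives 12, Attack South gives -6. Proposed Attack South is not best — profitable deviation exists. ✗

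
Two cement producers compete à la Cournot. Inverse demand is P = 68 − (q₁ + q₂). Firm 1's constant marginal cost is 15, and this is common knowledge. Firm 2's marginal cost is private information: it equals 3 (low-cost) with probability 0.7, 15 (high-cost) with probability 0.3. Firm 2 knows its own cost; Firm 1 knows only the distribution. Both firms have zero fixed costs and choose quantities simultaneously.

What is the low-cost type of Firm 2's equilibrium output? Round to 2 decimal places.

25.07

Type-c best response for Firm 2: q₂(c) = (68 − c)/2 − q₁/2.
Firm 1 maximizes expected profit; its first-order condition is 68 − 2q₁ − E[q₂] − 15 = 0.
Substituting E[q₂] and solving: E[c₂] = 6.6, so q₁ = (68 − 2·15 + 6.6)/3 = 14.8667.
q₂(low-cost) = (68 − 3 − 14.8667)/2 = 25.0667.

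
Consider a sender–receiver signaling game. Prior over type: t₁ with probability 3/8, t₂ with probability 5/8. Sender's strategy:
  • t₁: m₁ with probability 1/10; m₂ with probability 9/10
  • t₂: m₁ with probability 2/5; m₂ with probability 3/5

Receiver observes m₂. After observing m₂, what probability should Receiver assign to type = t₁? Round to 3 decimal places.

P(m₂) = (3/8)·(9/10) + (5/8)·(3/5) = 57/80
P(t₁ | m₂) = ((3/8)·(9/10)) / (57/80) = (27/80) / (57/80) = 9/19

0.474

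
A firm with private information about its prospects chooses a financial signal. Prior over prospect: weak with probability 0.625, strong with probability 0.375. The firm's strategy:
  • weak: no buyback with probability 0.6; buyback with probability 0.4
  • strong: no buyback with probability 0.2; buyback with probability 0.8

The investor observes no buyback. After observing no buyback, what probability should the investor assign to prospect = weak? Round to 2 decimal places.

P(no buyback) = 0.625·0.6 + 0.375·0.2 = 0.45
P(weak | no buyback) = (0.625·0.6) / 0.45 = 0.375 / 0.45 = 0.833333

0.83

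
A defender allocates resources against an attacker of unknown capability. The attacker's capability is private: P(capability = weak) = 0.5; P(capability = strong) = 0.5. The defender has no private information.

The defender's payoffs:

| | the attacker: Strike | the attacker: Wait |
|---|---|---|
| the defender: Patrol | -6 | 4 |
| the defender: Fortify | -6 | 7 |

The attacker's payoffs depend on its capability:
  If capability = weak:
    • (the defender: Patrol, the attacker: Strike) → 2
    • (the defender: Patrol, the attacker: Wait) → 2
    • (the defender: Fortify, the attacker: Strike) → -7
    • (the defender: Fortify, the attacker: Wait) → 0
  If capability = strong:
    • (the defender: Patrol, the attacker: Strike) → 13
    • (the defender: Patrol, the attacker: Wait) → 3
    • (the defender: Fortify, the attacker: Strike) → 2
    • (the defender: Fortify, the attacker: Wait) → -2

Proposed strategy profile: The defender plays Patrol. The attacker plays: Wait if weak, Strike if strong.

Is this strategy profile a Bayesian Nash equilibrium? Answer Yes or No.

No

The defender plays Patrol: E[Patrol] = 0.5·(4) + 0.5·(-6) = -1; E[Fortify] = 0.5. Not best-responding. ✗
The attacker (capability weak), facing Patrol: Strike gives 2, Wait gives 2. Proposed Wait is best. ✓
The attacker (capability strong), facing Patrol: Strike gives 13, Wait gives 3. Proposed Strike is best. ✓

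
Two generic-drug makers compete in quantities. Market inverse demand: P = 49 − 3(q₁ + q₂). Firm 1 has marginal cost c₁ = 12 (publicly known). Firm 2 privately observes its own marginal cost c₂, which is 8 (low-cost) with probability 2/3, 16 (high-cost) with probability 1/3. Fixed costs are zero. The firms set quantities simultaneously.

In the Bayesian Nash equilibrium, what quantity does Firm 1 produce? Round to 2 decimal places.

3.96

Firm 2 with cost c maximizes (49 − 3(q₁+q₂) − c)·q₂, giving q₂(c) = (49 − c − 3q₁)/6.
E[c₂] = 2/3·8 + 1/3·16 = 10.6667
Firm 1's FOC against E[q₂] yields q₁ = (49 − 2·12 + E[c₂])/9 = (49 − 24 + 10.6667)/9 = 3.96296.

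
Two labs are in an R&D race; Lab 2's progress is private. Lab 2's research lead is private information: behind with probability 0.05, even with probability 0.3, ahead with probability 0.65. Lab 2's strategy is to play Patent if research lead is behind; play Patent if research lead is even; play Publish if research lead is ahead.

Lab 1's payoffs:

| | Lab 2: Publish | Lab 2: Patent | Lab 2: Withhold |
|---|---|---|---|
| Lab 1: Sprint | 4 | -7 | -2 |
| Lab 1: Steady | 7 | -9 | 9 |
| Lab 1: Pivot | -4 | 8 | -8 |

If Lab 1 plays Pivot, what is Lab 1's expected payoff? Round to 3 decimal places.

E[Pivot] = 0.05·8 + 0.3·8 + 0.65·(-4) = 0.4 + 2.4 + (-2.6) = 0.2

0.200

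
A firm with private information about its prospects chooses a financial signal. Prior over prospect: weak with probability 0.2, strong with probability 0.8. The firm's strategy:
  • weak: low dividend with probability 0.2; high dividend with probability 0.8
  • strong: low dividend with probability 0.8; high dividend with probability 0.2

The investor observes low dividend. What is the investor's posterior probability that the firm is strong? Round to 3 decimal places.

0.941

P(low dividend) = 0.2·0.2 + 0.8·0.8 = 0.68
P(strong | low dividend) = (0.8·0.8) / 0.68 = 0.64 / 0.68 = 0.941176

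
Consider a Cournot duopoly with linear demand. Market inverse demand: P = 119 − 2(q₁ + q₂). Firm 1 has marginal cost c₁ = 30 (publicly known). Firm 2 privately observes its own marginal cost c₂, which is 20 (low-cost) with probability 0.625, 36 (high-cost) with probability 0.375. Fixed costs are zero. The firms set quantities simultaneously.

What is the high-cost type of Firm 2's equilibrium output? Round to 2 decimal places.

Type-c best response for Firm 2: q₂(c) = (119 − c)/4 − q₁/2.
Firm 1 maximizes expected profit; its first-order condition is 119 − 4q₁ − 2E[q₂] − 30 = 0.
Substituting E[q₂] and solving: E[c₂] = 26, so q₁ = (119 − 2·30 + 26)/6 = 14.1667.
q₂(high-cost) = (119 − 36 − 2·14.1667)/4 = 13.6667.

13.67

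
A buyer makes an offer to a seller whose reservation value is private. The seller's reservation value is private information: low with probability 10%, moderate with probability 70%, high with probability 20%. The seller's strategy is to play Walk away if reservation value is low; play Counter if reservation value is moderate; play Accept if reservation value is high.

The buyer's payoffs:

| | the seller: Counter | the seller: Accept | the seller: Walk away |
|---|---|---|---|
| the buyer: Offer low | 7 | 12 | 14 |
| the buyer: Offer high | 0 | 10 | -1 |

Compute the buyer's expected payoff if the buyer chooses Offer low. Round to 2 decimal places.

8.70

Take the expectation over the seller's reservation value, weighting each type's action by its prior probability.
E[Offer low] = 0.1·14 + 0.7·7 + 0.2·12 = 1.4 + 4.9 + 2.4 = 8.7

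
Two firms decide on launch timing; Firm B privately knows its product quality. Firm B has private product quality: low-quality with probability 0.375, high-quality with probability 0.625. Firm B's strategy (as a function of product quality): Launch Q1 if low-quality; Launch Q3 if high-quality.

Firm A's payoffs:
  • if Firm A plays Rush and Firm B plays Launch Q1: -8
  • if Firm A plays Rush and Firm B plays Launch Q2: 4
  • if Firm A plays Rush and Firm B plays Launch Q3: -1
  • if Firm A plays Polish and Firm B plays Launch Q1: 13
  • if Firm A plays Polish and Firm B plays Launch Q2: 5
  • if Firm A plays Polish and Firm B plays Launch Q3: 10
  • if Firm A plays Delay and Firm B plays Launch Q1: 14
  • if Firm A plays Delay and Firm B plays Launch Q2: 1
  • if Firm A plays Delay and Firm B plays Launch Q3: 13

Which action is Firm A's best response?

Delay

Compute Firm A's expected payoff for each action, taking the expectation over Firm B's type.
E[Rush] = 0.375·(-8) + 0.625·(-1) = -3.625
E[Polish] = 0.375·(13) + 0.625·(10) = 11.125
E[Delay] = 0.375·(14) + 0.625·(13) = 13.375
Best response: Delay (13.375 is the largest).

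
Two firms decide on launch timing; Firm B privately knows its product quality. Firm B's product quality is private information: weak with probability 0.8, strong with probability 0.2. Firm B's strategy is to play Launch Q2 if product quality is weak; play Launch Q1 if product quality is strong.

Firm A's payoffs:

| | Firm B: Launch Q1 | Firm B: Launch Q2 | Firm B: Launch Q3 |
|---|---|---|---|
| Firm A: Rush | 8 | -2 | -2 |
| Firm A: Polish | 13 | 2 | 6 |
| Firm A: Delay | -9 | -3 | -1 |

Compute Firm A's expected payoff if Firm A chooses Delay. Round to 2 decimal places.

E[Delay] = 0.8·(-3) + 0.2·(-9) = (-2.4) + (-1.8) = -4.2

-4.20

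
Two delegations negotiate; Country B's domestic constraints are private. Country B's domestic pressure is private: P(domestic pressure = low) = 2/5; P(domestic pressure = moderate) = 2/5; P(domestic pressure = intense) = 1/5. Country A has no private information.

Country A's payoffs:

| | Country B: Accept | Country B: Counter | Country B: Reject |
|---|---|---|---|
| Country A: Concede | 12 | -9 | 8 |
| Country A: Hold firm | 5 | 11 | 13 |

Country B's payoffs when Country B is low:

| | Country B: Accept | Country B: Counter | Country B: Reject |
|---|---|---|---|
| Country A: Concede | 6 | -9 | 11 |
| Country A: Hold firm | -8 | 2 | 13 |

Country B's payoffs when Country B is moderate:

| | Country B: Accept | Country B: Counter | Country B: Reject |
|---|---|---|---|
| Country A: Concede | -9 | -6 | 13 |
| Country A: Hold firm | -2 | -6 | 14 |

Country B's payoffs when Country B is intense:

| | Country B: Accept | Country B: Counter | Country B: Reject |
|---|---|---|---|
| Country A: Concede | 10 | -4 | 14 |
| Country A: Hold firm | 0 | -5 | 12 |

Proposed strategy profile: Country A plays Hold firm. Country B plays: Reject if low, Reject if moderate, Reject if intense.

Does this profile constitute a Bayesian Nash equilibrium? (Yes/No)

Country A plays Hold firm: E[Hold firm] = 2/5·(13) + 2/5·(13) + 1/5·(13) = 13; E[Concede] = 8. Best-responding. ✓
Country B (domestic pressure low), facing Hold firm: Accept gives -8, Counter gives 2, Reject gives 13. Proposed Reject is best. ✓
Country B (domestic pressure moderate), facing Hold firm: Accept gives -2, Counter gives -6, Reject gives 14. Proposed Reject is best. ✓
Country B (domestic pressure intense), facing Hold firm: Accept gives 0, Counter gives -5, Reject gives 12. Proposed Reject is best. ✓

Yes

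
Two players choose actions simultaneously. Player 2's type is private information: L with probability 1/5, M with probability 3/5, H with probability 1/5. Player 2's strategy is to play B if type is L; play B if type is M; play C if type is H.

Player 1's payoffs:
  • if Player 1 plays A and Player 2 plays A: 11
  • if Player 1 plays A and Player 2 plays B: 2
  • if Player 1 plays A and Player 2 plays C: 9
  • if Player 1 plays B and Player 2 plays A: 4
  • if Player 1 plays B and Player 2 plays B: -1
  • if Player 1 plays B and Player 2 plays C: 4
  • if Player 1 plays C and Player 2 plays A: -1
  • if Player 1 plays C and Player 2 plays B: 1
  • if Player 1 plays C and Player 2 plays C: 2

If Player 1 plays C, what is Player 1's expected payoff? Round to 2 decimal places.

E[C] = 1/5·1 + 3/5·1 + 1/5·2 = 1/5 + 3/5 + 2/5 = 6/5

1.20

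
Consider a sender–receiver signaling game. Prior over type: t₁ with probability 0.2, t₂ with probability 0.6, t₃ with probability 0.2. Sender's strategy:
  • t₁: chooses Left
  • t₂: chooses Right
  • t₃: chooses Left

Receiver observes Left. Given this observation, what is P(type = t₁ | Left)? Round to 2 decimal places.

0.50

P(Left) = 0.2·1 + 0.6·0 + 0.2·1 = 0.4
P(t₁ | Left) = (0.2·1) / 0.4 = 0.2 / 0.4 = 0.5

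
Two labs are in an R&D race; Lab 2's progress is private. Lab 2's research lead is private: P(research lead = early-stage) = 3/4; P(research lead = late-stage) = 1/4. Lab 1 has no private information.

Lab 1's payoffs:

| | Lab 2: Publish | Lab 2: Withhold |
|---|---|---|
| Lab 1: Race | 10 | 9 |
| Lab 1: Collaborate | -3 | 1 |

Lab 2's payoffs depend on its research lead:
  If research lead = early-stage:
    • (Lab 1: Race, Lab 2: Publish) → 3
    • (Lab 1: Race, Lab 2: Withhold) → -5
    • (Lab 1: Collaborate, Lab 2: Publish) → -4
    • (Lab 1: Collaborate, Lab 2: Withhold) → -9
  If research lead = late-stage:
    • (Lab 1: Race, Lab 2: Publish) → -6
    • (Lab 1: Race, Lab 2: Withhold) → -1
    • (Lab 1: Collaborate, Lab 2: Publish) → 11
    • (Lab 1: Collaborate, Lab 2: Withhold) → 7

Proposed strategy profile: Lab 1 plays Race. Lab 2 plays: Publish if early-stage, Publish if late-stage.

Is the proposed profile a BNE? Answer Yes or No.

Lab 1 plays Race: E[Race] = 3/4·(10) + 1/4·(10) = 10; E[Collaborate] = -3. Best-responding. ✓
Lab 2 (research lead early-stage), facing Race: Publish gives 3, Withhold gives -5. Proposed Publish is best. ✓
Lab 2 (research lead late-stage), facing Race: Publish gives -6, Withhold gives -1. Proposed Publish is not best — profitable deviation exists. ✗

No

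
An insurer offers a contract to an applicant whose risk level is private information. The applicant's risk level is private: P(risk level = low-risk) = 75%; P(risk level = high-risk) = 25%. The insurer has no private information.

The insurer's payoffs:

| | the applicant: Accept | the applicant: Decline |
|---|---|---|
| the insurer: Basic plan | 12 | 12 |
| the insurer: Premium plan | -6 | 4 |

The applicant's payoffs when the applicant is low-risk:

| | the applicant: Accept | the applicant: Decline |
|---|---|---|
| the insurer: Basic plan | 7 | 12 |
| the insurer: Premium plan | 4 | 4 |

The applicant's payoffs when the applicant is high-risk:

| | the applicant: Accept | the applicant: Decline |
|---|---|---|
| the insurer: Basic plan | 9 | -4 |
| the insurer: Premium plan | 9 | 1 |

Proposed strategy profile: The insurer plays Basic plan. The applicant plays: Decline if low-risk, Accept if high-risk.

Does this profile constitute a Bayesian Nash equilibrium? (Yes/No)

Yes

The insurer plays Basic plan: E[Basic plan] = 0.75·(12) + 0.25·(12) = 12; E[Premium plan] = 1.5. Best-responding. ✓
The applicant (risk level low-risk), facing Basic plan: Accept gives 7, Decline gives 12. Proposed Decline is best. ✓
The applicant (risk level high-risk), facing Basic plan: Accept gives 9, Decline gives -4. Proposed Accept is best. ✓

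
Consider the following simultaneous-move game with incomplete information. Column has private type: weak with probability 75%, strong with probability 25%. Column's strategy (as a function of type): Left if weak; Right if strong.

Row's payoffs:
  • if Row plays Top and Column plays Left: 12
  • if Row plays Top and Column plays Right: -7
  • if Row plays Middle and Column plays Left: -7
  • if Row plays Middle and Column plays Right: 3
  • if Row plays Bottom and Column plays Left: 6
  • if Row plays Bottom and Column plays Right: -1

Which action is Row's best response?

Compute Row's expected payoff for each action, taking the expectation over Column's type.
E[Top] = 0.75·(12) + 0.25·(-7) = 7.25
E[Middle] = 0.75·(-7) + 0.25·(3) = -4.5
E[Bottom] = 0.75·(6) + 0.25·(-1) = 4.25
Best response: Top (7.25 is the largest).

Top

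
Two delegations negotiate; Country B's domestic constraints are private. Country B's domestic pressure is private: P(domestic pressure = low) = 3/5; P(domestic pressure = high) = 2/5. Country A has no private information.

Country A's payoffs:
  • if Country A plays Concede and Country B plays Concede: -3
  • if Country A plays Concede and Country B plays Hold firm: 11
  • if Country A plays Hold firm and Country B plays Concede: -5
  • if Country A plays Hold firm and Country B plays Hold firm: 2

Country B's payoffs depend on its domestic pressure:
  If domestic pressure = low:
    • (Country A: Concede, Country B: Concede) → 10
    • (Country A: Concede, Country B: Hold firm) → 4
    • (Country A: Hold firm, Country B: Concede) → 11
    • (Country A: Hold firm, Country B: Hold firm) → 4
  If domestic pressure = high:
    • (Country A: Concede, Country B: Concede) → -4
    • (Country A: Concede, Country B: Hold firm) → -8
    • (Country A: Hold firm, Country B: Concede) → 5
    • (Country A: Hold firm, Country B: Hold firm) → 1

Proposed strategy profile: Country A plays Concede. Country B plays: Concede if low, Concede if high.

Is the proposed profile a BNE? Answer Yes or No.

Yes

Country A plays Concede: E[Concede] = 3/5·(-3) + 2/5·(-3) = -3; E[Hold firm] = -5. Best-responding. ✓
Country B (domestic pressure low), facing Concede: Concede gives 10, Hold firm gives 4. Proposed Concede is best. ✓
Country B (domestic pressure high), facing Concede: Concede gives -4, Hold firm gives -8. Proposed Concede is best. ✓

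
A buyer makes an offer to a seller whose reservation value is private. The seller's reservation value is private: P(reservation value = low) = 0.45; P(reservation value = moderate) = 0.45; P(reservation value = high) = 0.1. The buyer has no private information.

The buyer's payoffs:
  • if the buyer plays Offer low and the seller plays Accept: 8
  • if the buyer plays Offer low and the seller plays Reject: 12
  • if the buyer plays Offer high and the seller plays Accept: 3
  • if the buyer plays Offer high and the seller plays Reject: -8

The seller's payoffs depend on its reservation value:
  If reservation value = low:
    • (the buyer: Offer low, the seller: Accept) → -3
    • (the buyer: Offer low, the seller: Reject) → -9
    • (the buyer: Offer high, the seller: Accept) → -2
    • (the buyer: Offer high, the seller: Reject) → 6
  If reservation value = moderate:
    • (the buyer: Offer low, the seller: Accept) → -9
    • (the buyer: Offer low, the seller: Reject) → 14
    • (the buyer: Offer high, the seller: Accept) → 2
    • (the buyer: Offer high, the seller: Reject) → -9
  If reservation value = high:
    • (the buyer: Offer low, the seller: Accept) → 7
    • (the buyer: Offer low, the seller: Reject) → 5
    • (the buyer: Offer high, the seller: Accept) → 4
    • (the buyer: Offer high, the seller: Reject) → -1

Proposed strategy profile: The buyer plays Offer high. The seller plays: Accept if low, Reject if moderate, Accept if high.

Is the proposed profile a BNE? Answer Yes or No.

No

The buyer plays Offer high: E[Offer high] = 0.45·(3) + 0.45·(-8) + 0.1·(3) = -1.95; E[Offer low] = 9.8. Not best-responding. ✗
The seller (reservation value low), facing Offer high: Accept gives -2, Reject gives 6. Proposed Accept is not best — profitable deviation exists. ✗
The seller (reservation value moderate), facing Offer high: Accept gives 2, Reject gives -9. Proposed Reject is not best — profitable deviation exists. ✗
The seller (reservation value high), facing Offer high: Accept gives 4, Reject gives -1. Proposed Accept is best. ✓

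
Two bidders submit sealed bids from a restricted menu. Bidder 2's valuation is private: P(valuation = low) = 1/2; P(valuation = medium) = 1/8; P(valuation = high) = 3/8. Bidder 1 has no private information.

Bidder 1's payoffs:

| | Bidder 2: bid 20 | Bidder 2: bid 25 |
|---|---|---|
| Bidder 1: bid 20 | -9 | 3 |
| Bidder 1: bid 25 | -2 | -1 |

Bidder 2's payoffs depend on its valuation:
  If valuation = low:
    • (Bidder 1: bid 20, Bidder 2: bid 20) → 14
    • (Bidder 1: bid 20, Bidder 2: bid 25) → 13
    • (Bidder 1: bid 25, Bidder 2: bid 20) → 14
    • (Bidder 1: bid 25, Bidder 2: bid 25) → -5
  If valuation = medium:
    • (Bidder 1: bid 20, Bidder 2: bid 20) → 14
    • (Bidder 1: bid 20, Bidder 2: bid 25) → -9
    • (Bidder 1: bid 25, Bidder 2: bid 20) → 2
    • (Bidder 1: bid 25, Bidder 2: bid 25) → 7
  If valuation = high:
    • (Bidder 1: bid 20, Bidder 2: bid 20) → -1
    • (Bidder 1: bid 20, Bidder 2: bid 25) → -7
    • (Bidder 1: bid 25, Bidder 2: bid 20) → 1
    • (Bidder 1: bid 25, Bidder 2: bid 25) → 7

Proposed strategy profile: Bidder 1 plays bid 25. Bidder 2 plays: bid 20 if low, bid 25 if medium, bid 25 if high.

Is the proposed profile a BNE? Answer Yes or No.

Yes

Bidder 1 plays bid 25: E[bid 25] = 1/2·(-2) + 1/8·(-1) + 3/8·(-1) = -3/2; E[bid 20] = -3. Best-responding. ✓
Bidder 2 (valuation low), facing bid 25: bid 20 gives 14, bid 25 gives -5. Proposed bid 20 is best. ✓
Bidder 2 (valuation medium), facing bid 25: bid 20 gives 2, bid 25 gives 7. Proposed bid 25 is best. ✓
Bidder 2 (valuation high), facing bid 25: bid 20 gives 1, bid 25 gives 7. Proposed bid 25 is best. ✓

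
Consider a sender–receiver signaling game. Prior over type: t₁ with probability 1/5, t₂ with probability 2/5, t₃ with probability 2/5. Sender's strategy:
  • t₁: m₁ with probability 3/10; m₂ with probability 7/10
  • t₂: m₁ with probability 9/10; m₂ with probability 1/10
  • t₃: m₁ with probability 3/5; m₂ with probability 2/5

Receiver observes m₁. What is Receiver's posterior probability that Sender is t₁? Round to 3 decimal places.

0.091

Apply Bayes' rule using the sender's strategy as the likelihood.
P(m₁) = (1/5)·(3/10) + (2/5)·(9/10) + (2/5)·(3/5) = 33/50
P(t₁ | m₁) = ((1/5)·(3/10)) / (33/50) = (3/50) / (33/50) = 1/11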